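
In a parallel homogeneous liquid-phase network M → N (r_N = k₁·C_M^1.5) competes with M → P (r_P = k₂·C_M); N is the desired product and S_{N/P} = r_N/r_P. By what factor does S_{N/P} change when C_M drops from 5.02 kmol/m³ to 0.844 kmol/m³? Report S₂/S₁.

0.410

S_{N/P} = (k₁/k₂)·C_M^0.5, so S₂/S₁ = (C_{M,2}/C_{M,1})^0.5.
= (0.844/5.02)^0.5 = (0.1681)^0.5 = 0.410.
Selectivity toward N falls as C_M falls — high-concentration operation is favoured.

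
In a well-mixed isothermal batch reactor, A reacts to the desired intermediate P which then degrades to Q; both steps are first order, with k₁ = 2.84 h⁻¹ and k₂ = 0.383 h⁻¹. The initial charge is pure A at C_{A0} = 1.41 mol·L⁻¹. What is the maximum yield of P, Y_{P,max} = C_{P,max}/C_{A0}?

Evaluating C_P at t_opt = ln(k₂/k₁)/(k₂−k₁) gives C_{P,max}/C_{A0} = (k₁/k₂)^[k₂/(k₂−k₁)].
= (2.84/0.383)^(0.383/(0.383−2.84)) = (7.415)^(-0.1559) = 0.7318.

0.732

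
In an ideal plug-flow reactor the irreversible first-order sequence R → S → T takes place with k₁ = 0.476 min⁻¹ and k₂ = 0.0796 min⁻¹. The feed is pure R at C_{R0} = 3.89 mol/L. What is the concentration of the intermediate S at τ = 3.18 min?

The intermediate concentration in a first-order A→B→C sequence is C_S = k₁C_{R0}(e^(−k₁τ) − e^(−k₂τ))/(k₂−k₁).
e^(−k₁τ) = e^(−0.476×3.18) = e^(−1.514) = 0.2201; e^(−k₂τ) = e^(−0.2531) = 0.7764.
C_S = 0.476×3.89/(0.0796−0.476) × (0.2201−0.7764) = (-4.671)×(-0.5563) = 2.598 mol/L.

2.60 mol/L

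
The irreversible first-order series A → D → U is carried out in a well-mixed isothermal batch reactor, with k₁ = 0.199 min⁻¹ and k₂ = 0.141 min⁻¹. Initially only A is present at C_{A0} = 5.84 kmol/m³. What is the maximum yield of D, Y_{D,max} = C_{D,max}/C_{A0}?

Evaluating C_D at t_opt = ln(k₂/k₁)/(k₂−k₁) gives C_{D,max}/C_{A0} = (k₁/k₂)^[k₂/(k₂−k₁)].
= (0.199/0.141)^(0.141/(0.141−0.199)) = (1.411)^(-2.431) = 0.4327.

0.433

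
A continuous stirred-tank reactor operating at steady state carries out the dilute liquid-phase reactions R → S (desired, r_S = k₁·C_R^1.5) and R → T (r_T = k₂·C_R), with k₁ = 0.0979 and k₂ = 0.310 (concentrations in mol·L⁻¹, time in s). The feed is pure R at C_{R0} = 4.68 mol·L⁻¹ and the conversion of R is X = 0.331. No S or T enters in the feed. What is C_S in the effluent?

0.555 mol·L⁻¹

Exit C_R = C_{R0}(1−X) = 4.68×0.669 = 3.131 mol·L⁻¹.
Rates in a CSTR are evaluated at the outlet concentration: r_S = 0.0979×3.131^1.5 = 0.5424, r_T = 0.310×3.131 = 0.9706.
Fraction of consumed R going to S: r_S/(r_S+r_T) = 0.3585.
C_S = 0.3585·C_{R0}·X = 0.3585×4.68×0.331 = 0.555 mol·L⁻¹.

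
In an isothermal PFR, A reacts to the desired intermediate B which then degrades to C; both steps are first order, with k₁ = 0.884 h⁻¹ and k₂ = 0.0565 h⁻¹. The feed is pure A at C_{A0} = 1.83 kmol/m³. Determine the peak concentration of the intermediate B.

For a first-order series the maximum intermediate yield is C_{B,max}/C_{A0} = (k₁/k₂)^[k₂/(k₂−k₁)].
= (0.884/0.0565)^(0.0565/(0.0565−0.884)) = (15.65)^(-0.06828) = 0.8288.
C_{B,max} = 0.8288×1.83 = 1.52 kmol/m³.

1.52 kmol/m³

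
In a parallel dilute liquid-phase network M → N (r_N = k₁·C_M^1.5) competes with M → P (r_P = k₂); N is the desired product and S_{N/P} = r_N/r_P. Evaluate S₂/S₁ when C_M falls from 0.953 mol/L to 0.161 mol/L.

S_{N/P} = (k₁/k₂)·C_M^1.5, so S₂/S₁ = (C_{M,2}/C_{M,1})^1.5.
= (0.161/0.953)^1.5 = (0.1689)^1.5 = 0.0694.

0.0694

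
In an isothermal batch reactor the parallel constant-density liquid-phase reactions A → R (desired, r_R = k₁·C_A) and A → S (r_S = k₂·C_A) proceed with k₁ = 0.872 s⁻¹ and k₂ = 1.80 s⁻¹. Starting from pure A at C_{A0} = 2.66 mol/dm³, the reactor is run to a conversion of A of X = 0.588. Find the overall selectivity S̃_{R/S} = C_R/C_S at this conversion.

C_A = C_{A0}(1−X) = 1.096 mol/dm³.
Both paths are first order in A, so the instantaneous fraction to R is constant: dC_R/d(−C_A) = k₁/(k₁+k₂) = 0.3263.
C_R = 0.3263·(C_{A0}−C_A) = 0.3263×1.564 = 0.510 mol/dm³.
C_S = (C_{A0}−C_A)−C_R = 1.054 mol/dm³; S̃_{R/S} = 0.5104/1.054 = 0.484.

0.484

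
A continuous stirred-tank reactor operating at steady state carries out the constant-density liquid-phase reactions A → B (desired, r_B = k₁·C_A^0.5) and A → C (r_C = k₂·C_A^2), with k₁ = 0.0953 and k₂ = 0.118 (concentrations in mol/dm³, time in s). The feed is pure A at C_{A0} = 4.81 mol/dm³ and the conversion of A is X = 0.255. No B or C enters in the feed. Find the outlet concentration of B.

0.130 mol/dm³

Exit C_A = C_{A0}(1−X) = 4.81×0.745 = 3.583 mol/dm³.
Rates in a CSTR are evaluated at the outlet concentration: r_B = 0.0953×3.583^0.5 = 0.1804, r_C = 0.118×3.583^2 = 1.515.
Fraction of consumed A going to B: r_B/(r_B+r_C) = 0.1064.
C_B = 0.1064·C_{A0}·X = 0.1064×4.81×0.255 = 0.130 mol/dm³.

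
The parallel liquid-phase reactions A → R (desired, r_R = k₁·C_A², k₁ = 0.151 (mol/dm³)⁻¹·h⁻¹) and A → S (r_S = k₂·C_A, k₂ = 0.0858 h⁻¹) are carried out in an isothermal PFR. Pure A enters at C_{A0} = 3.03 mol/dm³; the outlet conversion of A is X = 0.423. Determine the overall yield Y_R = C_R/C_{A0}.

0.340

C_A = C_{A0}(1−X) = 1.748 mol/dm³.
Along a PFR/batch, dC_S/dC_A = −r_S/(r_R+r_S) = −k₂/(k₂+k₁·C_A).
Integrating from C_{A0} to C_A: C_S = (0.0858/0.151)·ln[(0.0858+0.151·3.03)/(0.0858+0.151·1.75)] = 0.5682·ln(0.5433/0.3498) = 0.2502 mol/dm³.
Then C_R = (C_{A0}−C_A) − C_S = 1.282 − 0.2502 = 1.031 mol/dm³.
Y_R = C_R/C_{A0} = 1.031/3.03 = 0.340.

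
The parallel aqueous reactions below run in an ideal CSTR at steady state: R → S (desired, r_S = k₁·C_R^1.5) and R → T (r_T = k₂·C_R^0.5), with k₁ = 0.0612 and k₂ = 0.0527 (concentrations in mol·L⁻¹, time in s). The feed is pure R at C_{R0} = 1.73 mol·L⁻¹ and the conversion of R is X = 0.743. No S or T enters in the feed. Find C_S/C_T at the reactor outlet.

Exit C_R = C_{R0}(1−X) = 1.73×0.257 = 0.4446 mol·L⁻¹.
Rates in a CSTR are evaluated at the outlet concentration: r_S = 0.0612×0.4446^1.5 = 0.01814, r_T = 0.0527×0.4446^0.5 = 0.03514.
Overall selectivity = C_S/C_T = r_Sτ/(r_Tτ) = r_S/r_T = 0.516.

0.516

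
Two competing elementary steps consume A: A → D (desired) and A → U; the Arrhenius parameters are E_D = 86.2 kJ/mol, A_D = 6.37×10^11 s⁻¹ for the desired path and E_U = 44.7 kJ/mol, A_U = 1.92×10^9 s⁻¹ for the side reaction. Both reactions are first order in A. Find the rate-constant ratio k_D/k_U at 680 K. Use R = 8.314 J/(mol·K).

k_D/k_U = (A_D/A_U)·exp[−(E_D−E_U)/(RT)] = (A_D/A_U)·exp[(E_U−E_D)/(RT)].
(E_U−E_D)/(RT) = (44.7−86.2)×10³/(8.314×680) = -41500/5654 = -7.341.
k_D/k_U = (6.37×10^11/1.92×10^9)·exp(-7.341) = 331.8 × 6.487×10^-4 = 0.215.

0.215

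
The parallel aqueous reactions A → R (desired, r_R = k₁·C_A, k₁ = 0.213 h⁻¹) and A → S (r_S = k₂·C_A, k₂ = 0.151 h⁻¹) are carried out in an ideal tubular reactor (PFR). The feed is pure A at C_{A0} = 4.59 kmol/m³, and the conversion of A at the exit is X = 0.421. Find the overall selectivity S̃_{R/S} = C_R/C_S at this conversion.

1.41

C_A = C_{A0}(1−X) = 2.658 kmol/m³.
Both paths are first order in A, so the instantaneous fraction to R is constant: dC_R/d(−C_A) = k₁/(k₁+k₂) = 0.5852.
C_R = 0.5852·(C_{A0}−C_A) = 0.5852×1.932 = 1.13 kmol/m³.
C_S = (C_{A0}−C_A)−C_R = 0.8016 kmol/m³; S̃_{R/S} = 1.131/0.8016 = 1.41.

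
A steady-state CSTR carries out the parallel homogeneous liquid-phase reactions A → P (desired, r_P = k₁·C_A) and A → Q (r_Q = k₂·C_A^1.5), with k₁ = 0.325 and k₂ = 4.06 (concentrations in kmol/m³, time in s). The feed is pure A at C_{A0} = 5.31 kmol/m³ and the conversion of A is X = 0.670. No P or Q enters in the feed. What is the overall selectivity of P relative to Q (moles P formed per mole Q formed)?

0.0605

Exit C_A = C_{A0}(1−X) = 5.31×0.330 = 1.752 kmol/m³.
In a CSTR the entire volume is at exit conditions, so r_P = 0.325×1.752 = 0.5695 and r_Q = 4.06×1.752^1.5 = 9.418.
Overall selectivity = C_P/C_Q = r_Pτ/(r_Qτ) = r_P/r_Q = 0.0605.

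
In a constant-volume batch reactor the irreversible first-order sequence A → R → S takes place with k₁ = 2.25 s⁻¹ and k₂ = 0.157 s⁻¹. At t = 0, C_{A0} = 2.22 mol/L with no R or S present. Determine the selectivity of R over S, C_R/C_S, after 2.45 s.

2.71

For first-order series with pure A initially, C_R(t) = k₁C_{A0}/(k₂−k₁)·(e^(−k₁t) − e^(−k₂t)).
e^(−k₁t) = e^(−2.25×2.45) = e^(−5.513) = 0.004036; e^(−k₂t) = e^(−0.3847) = 0.6807.
C_R = 2.25×2.22/(0.157−2.25) × (0.004036−0.6807) = (-2.387)×(-0.6767) = 1.615 mol/L.
C_A = C_{A0}e^(−k₁t) = 0.008960 mol/L, so C_S = C_{A0}−C_A−C_R = 0.5962 mol/L; C_R/C_S = 2.71.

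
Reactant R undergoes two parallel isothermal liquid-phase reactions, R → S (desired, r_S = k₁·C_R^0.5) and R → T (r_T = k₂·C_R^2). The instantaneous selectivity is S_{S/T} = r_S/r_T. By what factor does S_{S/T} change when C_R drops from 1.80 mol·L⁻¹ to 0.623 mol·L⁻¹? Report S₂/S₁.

S_{S/T} = (k₁/k₂)·C_R^-1.5, so S₂/S₁ = (C_{R,2}/C_{R,1})^-1.5.
= (0.623/1.80)^(-1.5) = (0.3461)^(-1.5) = 4.91.
Selectivity toward S rises as C_R falls — low-concentration operation is favoured.

4.91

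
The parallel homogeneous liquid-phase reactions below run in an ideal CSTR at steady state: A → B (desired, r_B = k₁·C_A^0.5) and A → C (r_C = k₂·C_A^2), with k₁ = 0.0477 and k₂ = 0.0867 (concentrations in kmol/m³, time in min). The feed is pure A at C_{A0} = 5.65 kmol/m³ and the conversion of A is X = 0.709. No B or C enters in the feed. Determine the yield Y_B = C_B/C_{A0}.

0.147

Exit C_A = C_{A0}(1−X) = 5.65×0.291 = 1.644 kmol/m³.
Rates in a CSTR are evaluated at the outlet concentration: r_B = 0.0477×1.644^0.5 = 0.06116, r_C = 0.0867×1.644^2 = 0.2344.
Fraction of consumed A going to B: r_B/(r_B+r_C) = 0.2070.
C_B = 0.2070·C_{A0}·X = 0.2070×5.65×0.709 = 0.829 kmol/m³; Y_B = C_B/C_{A0} = 0.147.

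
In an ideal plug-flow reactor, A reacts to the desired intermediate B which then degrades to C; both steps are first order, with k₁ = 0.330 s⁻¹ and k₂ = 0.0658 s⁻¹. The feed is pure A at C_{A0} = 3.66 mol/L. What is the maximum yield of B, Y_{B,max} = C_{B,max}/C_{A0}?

For a first-order series the maximum intermediate yield is C_{B,max}/C_{A0} = (k₁/k₂)^[k₂/(k₂−k₁)].
= (0.330/0.0658)^(0.0658/(0.0658−0.330)) = (5.015)^(-0.2491) = 0.6693.

0.669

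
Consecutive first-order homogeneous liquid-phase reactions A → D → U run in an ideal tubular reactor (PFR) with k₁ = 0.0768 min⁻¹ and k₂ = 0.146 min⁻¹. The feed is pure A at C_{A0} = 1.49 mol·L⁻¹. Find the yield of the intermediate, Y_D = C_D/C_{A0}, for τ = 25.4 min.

0.131

The intermediate concentration in a first-order A→B→C sequence is C_D = k₁C_{A0}(e^(−k₁τ) − e^(−k₂τ))/(k₂−k₁).
e^(−k₁τ) = e^(−0.0768×25.4) = e^(−1.951) = 0.1422; e^(−k₂τ) = e^(−3.708) = 0.02452.
C_D = 0.0768×1.49/(0.146−0.0768) × (0.1422−0.02452) = 1.654×0.1177 = 0.1946 mol·L⁻¹.
Y_D = C_D/C_{A0} = 0.1946/1.49 = 0.131.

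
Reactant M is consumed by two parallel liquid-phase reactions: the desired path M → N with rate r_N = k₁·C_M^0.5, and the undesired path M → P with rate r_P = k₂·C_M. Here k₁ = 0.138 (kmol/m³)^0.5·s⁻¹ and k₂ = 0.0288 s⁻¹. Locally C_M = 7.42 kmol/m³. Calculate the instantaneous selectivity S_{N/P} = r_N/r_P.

S_{N/P} = r_N/r_P = (k₁·C_M^0.5)/(k₂·C_M) = (k₁/k₂)·C_M^-0.5.
= (0.138×7.420^0.5) / (0.0288×7.420) = 0.3759/0.2137 = 1.76.

1.76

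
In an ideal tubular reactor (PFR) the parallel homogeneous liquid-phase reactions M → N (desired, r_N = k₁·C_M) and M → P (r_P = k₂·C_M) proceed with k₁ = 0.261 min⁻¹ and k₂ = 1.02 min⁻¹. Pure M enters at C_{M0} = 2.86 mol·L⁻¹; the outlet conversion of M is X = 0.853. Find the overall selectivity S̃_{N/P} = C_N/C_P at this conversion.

C_M = C_{M0}(1−X) = 0.4204 mol·L⁻¹.
Both paths are first order in M, so the instantaneous fraction to N is constant: dC_N/d(−C_M) = k₁/(k₁+k₂) = 0.2037.
C_N = 0.2037·(C_{M0}−C_M) = 0.2037×2.440 = 0.497 mol·L⁻¹.
C_P = (C_{M0}−C_M)−C_N = 1.943 mol·L⁻¹; S̃_{N/P} = 0.4971/1.943 = 0.256.

0.256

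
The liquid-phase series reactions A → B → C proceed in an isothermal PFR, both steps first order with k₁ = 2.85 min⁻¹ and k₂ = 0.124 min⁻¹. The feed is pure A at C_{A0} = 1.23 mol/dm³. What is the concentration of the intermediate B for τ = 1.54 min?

1.05 mol/dm³

The intermediate concentration in a first-order A→B→C sequence is C_B = k₁C_{A0}(e^(−k₁τ) − e^(−k₂τ))/(k₂−k₁).
e^(−k₁τ) = e^(−2.85×1.54) = e^(−4.389) = 0.01241; e^(−k₂τ) = e^(−0.1910) = 0.8262.
C_B = 2.85×1.23/(0.124−2.85) × (0.01241−0.8262) = (-1.286)×(-0.8138) = 1.046 mol/dm³.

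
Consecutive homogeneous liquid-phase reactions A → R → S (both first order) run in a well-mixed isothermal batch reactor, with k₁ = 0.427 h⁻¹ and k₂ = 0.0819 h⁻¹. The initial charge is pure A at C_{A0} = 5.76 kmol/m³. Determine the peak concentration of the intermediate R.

For a first-order series the maximum intermediate yield is C_{R,max}/C_{A0} = (k₁/k₂)^[k₂/(k₂−k₁)].
= (0.427/0.0819)^(0.0819/(0.0819−0.427)) = (5.214)^(-0.2373) = 0.6758.
C_{R,max} = 0.6758×5.76 = 3.89 kmol/m³.

3.89 kmol/m³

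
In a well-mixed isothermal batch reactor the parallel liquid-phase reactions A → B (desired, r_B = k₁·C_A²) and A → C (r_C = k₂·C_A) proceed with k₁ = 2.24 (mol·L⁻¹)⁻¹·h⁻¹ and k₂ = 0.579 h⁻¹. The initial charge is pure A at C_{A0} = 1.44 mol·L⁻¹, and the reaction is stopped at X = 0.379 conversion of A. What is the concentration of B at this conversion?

C_A = C_{A0}(1−X) = 0.8942 mol·L⁻¹.
Along a PFR/batch, dC_C/dC_A = −r_C/(r_B+r_C) = −k₂/(k₂+k₁·C_A).
Integrating from C_{A0} to C_A: C_C = (0.579/2.24)·ln[(0.579+2.24·1.44)/(0.579+2.24·0.894)] = 0.2585·ln(3.805/2.582) = 0.1002 mol·L⁻¹.
Then C_B = (C_{A0}−C_A) − C_C = 0.5458 − 0.1002 = 0.4456 mol·L⁻¹.

0.446 mol·L⁻¹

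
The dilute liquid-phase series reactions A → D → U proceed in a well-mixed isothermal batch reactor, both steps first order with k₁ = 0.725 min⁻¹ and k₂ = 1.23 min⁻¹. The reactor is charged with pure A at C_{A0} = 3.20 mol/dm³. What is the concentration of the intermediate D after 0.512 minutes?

0.722 mol/dm³

Solving the coupled first-order balances gives C_D(t) = [k₁/(k₂−k₁)]·C_{A0}·(e^(−k₁t) − e^(−k₂t)).
e^(−k₁t) = e^(−0.725×0.512) = e^(−0.3712) = 0.6899; e^(−k₂t) = e^(−0.6298) = 0.5327.
C_D = 0.725×3.20/(1.23−0.725) × (0.6899−0.5327) = 4.594×0.1572 = 0.7221 mol/dm³.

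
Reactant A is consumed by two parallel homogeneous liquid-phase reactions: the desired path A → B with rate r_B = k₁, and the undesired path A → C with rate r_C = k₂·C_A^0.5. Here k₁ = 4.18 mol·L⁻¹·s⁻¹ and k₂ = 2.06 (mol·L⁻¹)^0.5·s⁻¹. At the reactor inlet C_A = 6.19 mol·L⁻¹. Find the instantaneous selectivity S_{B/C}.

0.816

S_{B/C} = r_B/r_C = (k₁)/(k₂·C_A^0.5) = (k₁/k₂)·C_A^-0.5.
= (4.18) / (2.06×6.190^0.5) = 4.180/5.125 = 0.816.
The undesired path is higher order in A, so low C_A (CSTR or dilute feed) favours B.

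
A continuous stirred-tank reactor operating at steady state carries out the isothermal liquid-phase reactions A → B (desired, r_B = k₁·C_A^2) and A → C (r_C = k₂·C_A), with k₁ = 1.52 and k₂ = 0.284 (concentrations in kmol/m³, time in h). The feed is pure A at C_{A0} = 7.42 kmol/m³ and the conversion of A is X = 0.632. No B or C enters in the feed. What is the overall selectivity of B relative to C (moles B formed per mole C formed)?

14.6

Exit C_A = C_{A0}(1−X) = 7.42×0.368 = 2.731 kmol/m³.
In a CSTR the entire volume is at exit conditions, so r_B = 1.52×2.731^2 = 11.33 and r_C = 0.284×2.731 = 0.7755.
Overall selectivity = C_B/C_C = r_Bτ/(r_Cτ) = r_B/r_C = 14.6.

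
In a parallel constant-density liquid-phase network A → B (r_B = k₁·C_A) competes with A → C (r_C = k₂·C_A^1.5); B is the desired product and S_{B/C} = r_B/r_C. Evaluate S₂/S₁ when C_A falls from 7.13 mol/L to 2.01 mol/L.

S_{B/C} = (k₁/k₂)·C_A^-0.5, so S₂/S₁ = (C_{A,2}/C_{A,1})^-0.5.
= (2.01/7.13)^(-0.5) = (0.2819)^(-0.5) = 1.88.
Selectivity toward B rises as C_A falls — low-concentration operation is favoured.

1.88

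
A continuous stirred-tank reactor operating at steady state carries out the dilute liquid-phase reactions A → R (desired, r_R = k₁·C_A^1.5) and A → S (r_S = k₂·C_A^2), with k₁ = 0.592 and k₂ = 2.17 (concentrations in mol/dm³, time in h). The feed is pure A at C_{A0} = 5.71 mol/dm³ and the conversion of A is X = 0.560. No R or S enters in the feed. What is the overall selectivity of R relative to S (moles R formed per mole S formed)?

Exit C_A = C_{A0}(1−X) = 5.71×0.440 = 2.512 mol/dm³.
In a CSTR the entire volume is at exit conditions, so r_R = 0.592×2.512^1.5 = 2.358 and r_S = 2.17×2.512^2 = 13.70.
Overall selectivity = C_R/C_S = r_Rτ/(r_Sτ) = r_R/r_S = 0.172.

0.172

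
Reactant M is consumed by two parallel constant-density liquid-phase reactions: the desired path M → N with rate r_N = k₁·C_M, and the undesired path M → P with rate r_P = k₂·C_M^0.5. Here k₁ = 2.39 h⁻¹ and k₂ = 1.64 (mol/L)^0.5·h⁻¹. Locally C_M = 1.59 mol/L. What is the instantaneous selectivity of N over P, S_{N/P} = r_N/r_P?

S_{N/P} = r_N/r_P = (k₁·C_M)/(k₂·C_M^0.5) = (k₁/k₂)·C_M^0.5.
= (2.39×1.590) / (1.64×1.590^0.5) = 3.800/2.068 = 1.84.
Since the desired path is higher order in M, keeping C_M high (PFR or concentrated feed) favours N.

1.84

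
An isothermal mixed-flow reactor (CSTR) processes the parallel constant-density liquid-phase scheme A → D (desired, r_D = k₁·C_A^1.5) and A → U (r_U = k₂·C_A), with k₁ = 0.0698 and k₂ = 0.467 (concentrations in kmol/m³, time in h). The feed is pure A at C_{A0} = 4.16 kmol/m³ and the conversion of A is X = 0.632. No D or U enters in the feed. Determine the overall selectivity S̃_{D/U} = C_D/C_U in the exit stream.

0.185

Exit C_A = C_{A0}(1−X) = 4.16×0.368 = 1.531 kmol/m³.
A CSTR operates uniformly at the exit composition, giving r_D = 0.1322 and r_U = 0.7149 (each k·C_A^n at C_A = 1.531).
Overall selectivity = C_D/C_U = r_Dτ/(r_Uτ) = r_D/r_U = 0.185.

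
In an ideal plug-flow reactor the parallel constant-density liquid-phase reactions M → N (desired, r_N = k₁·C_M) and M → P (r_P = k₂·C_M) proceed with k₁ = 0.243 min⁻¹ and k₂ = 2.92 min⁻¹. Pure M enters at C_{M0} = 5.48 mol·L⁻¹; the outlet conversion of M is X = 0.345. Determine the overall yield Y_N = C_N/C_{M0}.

C_M = C_{M0}(1−X) = 3.589 mol·L⁻¹.
Both paths are first order in M, so the instantaneous fraction to N is constant: dC_N/d(−C_M) = k₁/(k₁+k₂) = 0.07683.
C_N = 0.07683·(C_{M0}−C_M) = 0.07683×1.891 = 0.145 mol·L⁻¹.
Y_N = C_N/C_{M0} = 0.1452/5.48 = 0.0265.

0.0265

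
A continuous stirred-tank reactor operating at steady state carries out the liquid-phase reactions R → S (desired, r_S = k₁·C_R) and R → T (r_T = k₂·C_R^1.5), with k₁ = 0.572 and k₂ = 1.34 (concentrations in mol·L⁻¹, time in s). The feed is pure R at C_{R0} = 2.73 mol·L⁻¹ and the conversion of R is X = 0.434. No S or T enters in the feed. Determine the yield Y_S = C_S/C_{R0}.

Exit C_R = C_{R0}(1−X) = 2.73×0.566 = 1.545 mol·L⁻¹.
In a CSTR the entire volume is at exit conditions, so r_S = 0.572×1.545 = 0.8838 and r_T = 1.34×1.545^1.5 = 2.574.
Fraction of consumed R going to S: r_S/(r_S+r_T) = 0.2556.
C_S = 0.2556·C_{R0}·X = 0.2556×2.73×0.434 = 0.303 mol·L⁻¹; Y_S = C_S/C_{R0} = 0.111.

0.111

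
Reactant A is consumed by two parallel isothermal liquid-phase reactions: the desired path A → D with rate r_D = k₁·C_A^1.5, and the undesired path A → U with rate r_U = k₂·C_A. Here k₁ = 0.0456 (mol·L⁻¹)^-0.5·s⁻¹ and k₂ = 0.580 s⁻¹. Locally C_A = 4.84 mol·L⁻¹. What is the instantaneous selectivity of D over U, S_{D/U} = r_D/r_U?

0.173

S_{D/U} = r_D/r_U = (k₁·C_A^1.5)/(k₂·C_A) = (k₁/k₂)·C_A^0.5.
= (0.0456×4.840^1.5) / (0.580×4.840) = 0.4855/2.807 = 0.173.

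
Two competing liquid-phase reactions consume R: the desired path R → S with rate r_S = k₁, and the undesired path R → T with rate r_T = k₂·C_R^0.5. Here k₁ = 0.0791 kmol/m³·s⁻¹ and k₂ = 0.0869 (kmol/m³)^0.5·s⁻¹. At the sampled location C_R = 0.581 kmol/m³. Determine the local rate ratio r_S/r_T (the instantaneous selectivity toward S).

S_{S/T} = r_S/r_T = (k₁)/(k₂·C_R^0.5) = (k₁/k₂)·C_R^-0.5.
= (0.0791) / (0.0869×0.5810^0.5) = 0.07910/0.06624 = 1.19.

1.19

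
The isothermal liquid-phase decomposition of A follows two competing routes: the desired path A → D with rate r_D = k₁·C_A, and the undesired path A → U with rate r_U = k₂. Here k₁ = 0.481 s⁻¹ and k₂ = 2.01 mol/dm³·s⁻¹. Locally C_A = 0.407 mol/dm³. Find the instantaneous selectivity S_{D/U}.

0.0974

S_{D/U} = r_D/r_U = (k₁·C_A)/(k₂) = (k₁/k₂)·C_A.
= (0.481×0.4070) / (2.01) = 0.1958/2.010 = 0.0974.
Since the desired path is higher order in A, keeping C_A high (PFR or concentrated feed) favours D.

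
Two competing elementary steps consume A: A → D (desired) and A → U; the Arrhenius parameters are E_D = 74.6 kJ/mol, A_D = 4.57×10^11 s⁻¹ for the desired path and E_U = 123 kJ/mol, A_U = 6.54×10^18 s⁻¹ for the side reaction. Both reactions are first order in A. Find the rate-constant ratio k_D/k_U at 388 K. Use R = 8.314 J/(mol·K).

Since both paths have the same order in A, the concentration cancels and S_{D/U} = k_D/k_U = (A_D/A_U)·exp[(E_U−E_D)/(RT)].
(E_U−E_D)/(RT) = (123−74.6)×10³/(8.314×388) = 48400/3226 = 15.00.
k_D/k_U = (4.57×10^11/6.54×10^18)·exp(15.00) = 6.988×10^-8 × 3.282×10^6 = 0.229.

0.229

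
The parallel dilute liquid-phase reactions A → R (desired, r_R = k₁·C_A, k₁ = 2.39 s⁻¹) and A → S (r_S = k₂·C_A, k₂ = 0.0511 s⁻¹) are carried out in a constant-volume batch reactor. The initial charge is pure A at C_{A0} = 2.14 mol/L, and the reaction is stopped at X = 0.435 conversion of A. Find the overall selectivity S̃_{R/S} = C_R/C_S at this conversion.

C_A = C_{A0}(1−X) = 1.209 mol/L.
Both paths are first order in A, so the instantaneous fraction to R is constant: dC_R/d(−C_A) = k₁/(k₁+k₂) = 0.9791.
C_R = 0.9791·(C_{A0}−C_A) = 0.9791×0.9309 = 0.911 mol/L.
C_S = (C_{A0}−C_A)−C_R = 0.01949 mol/L; S̃_{R/S} = 0.9114/0.01949 = 46.8.

46.8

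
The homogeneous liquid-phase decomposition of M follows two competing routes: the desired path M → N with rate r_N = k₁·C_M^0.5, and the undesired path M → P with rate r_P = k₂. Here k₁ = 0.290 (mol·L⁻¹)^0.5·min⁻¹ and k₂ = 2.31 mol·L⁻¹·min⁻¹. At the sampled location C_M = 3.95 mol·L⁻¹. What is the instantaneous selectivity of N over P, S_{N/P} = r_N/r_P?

S_{N/P} = r_N/r_P = (k₁·C_M^0.5)/(k₂) = (k₁/k₂)·C_M^0.5.
= (0.290×3.950^0.5) / (2.31) = 0.5764/2.310 = 0.250.
Since the desired path is higher order in M, keeping C_M high (PFR or concentrated feed) favours N.

0.250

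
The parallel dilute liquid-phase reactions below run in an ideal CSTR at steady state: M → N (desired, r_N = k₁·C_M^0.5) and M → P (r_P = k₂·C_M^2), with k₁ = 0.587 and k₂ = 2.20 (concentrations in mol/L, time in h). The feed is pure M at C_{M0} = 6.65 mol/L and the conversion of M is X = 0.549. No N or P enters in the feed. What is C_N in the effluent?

Exit C_M = C_{M0}(1−X) = 6.65×0.451 = 2.999 mol/L.
Rates in a CSTR are evaluated at the outlet concentration: r_N = 0.587×2.999^0.5 = 1.017, r_P = 2.20×2.999^2 = 19.79.
Fraction of consumed M going to N: r_N/(r_N+r_P) = 0.04886.
C_N = 0.04886·C_{M0}·X = 0.04886×6.65×0.549 = 0.178 mol/L.

0.178 mol/L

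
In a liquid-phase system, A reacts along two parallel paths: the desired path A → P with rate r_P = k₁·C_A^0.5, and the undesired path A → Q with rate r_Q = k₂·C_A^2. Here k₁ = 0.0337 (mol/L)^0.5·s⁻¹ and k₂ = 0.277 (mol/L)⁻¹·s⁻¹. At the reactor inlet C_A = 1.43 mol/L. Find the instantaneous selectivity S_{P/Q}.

0.0711

S_{P/Q} = r_P/r_Q = (k₁·C_A^0.5)/(k₂·C_A^2) = (k₁/k₂)·C_A^-1.5.
= (0.0337×1.430^0.5) / (0.277×1.430^2) = 0.04030/0.5664 = 0.0711.
The undesired path is higher order in A, so low C_A (CSTR or dilute feed) favours P.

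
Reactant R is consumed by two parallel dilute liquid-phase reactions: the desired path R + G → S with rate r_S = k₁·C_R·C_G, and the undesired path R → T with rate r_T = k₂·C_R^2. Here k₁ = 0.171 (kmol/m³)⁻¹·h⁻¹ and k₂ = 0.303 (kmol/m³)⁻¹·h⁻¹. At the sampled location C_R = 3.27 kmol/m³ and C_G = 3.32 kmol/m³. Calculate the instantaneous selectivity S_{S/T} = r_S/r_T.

0.573

S_{S/T} = r_S/r_T = (k₁·C_R·C_G)/(k₂·C_R^2) = (k₁/k₂)·C_R⁻¹·C_G.
= (0.171×3.270×3.320) / (0.303×3.270^2) = 1.856/3.240 = 0.573.
The undesired path is higher order in R, so low C_R (CSTR or dilute feed) favours S.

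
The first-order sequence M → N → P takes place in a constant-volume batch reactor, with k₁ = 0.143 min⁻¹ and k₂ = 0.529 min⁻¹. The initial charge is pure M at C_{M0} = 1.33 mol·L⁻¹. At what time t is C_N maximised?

3.39 min

The intermediate peaks when r₁ = r₂, i.e. k₁e^(−k₁t) = k₂e^(−k₂t), giving t_opt = ln(k₂/k₁)/(k₂−k₁).
= ln(0.529/0.143)/(0.529−0.143) = ln(3.699)/0.3860 = 1.308/0.3860 = 3.39 min.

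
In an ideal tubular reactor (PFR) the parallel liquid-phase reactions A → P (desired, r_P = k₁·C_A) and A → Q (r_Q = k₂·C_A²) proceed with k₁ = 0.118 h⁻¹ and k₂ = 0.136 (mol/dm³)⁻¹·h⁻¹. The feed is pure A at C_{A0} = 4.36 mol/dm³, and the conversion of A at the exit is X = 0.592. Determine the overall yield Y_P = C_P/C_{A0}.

C_A = C_{A0}(1−X) = 1.779 mol/dm³.
Along a PFR/batch, dC_P/dC_A = −r_P/(r_P+r_Q) = −k₁/(k₁+k₂·C_A).
Integrating from C_{A0} to C_A: C_P = (0.118/0.136)·ln[(0.118+0.136·4.36)/(0.118+0.136·1.78)] = 0.8676·ln(0.7110/0.3599) = 0.5906 mol/dm³.
Y_P = C_P/C_{A0} = 0.5906/4.36 = 0.135.

0.135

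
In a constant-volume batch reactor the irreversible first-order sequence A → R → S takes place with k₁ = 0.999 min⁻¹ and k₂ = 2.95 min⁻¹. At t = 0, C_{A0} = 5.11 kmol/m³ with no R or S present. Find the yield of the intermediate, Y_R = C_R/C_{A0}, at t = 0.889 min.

0.173

The intermediate concentration in a first-order A→B→C sequence is C_R = k₁C_{A0}(e^(−k₁t) − e^(−k₂t))/(k₂−k₁).
e^(−k₁t) = e^(−0.999×0.889) = e^(−0.8881) = 0.4114; e^(−k₂t) = e^(−2.623) = 0.07262.
C_R = 0.999×5.11/(2.95−0.999) × (0.4114−0.07262) = 2.617×0.3388 = 0.8865 kmol/m³.
Y_R = C_R/C_{A0} = 0.8865/5.11 = 0.173.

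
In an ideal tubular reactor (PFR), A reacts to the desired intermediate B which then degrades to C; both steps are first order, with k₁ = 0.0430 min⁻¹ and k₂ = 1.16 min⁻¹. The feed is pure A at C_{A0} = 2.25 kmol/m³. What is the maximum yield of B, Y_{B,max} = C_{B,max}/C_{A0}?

At the optimum, C_{B,max}/C_{A0} = (k₁/k₂)^[k₂/(k₂−k₁)].
= (0.0430/1.16)^(1.16/(1.16−0.0430)) = (0.03707)^(1.038) = 0.03265.

0.0327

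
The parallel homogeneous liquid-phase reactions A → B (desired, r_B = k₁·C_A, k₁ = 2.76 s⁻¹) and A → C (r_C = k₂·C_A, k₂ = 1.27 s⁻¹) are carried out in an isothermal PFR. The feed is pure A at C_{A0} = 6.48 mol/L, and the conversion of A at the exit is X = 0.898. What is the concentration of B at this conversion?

C_A = C_{A0}(1−X) = 0.6610 mol/L.
Both paths are first order in A, so the instantaneous fraction to B is constant: dC_B/d(−C_A) = k₁/(k₁+k₂) = 0.6849.
C_B = 0.6849·(C_{A0}−C_A) = 0.6849×5.819 = 3.99 mol/L.

3.99 mol/L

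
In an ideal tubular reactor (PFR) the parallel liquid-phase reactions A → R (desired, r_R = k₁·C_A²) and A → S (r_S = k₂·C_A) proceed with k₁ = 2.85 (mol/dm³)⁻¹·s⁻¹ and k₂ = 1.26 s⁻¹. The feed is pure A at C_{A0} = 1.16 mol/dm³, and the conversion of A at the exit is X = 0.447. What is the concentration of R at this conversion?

C_A = C_{A0}(1−X) = 0.6415 mol/dm³.
Along a PFR/batch, dC_S/dC_A = −r_S/(r_R+r_S) = −k₂/(k₂+k₁·C_A).
Integrating from C_{A0} to C_A: C_S = (1.26/2.85)·ln[(1.26+2.85·1.16)/(1.26+2.85·0.641)] = 0.4421·ln(4.566/3.088) = 0.1729 mol/dm³.
Then C_R = (C_{A0}−C_A) − C_S = 0.5185 − 0.1729 = 0.3456 mol/dm³.

0.346 mol/dm³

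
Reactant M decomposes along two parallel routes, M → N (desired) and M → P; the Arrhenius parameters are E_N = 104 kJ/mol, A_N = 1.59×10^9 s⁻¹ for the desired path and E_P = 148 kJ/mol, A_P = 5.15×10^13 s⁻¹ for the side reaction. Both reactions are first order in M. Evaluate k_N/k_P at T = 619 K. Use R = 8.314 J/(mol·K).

0.159

k_N/k_P = (A_N/A_P)·exp[−(E_N−E_P)/(RT)] = (A_N/A_P)·exp[(E_P−E_N)/(RT)].
(E_P−E_N)/(RT) = (148−104)×10³/(8.314×619) = 44000/5146 = 8.550.
k_N/k_P = (1.59×10^9/5.15×10^13)·exp(8.550) = 3.087×10^-5 × 5165 = 0.159.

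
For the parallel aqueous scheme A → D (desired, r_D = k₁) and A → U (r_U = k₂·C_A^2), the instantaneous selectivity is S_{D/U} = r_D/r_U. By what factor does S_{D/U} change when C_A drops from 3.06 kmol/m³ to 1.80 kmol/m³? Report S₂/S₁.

2.89

S_{D/U} = (k₁/k₂)·C_A^-2, so S₂/S₁ = (C_{A,2}/C_{A,1})^-2.
= (1.80/3.06)^(-2) = (0.5882)^(-2) = 2.89.
Selectivity toward D rises as C_A falls — low-concentration operation is favoured.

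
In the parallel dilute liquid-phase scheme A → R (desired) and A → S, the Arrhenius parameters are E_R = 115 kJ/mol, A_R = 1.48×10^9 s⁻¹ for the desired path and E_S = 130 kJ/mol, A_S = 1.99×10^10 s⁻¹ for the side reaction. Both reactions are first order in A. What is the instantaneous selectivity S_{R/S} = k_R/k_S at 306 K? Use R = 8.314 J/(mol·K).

k_R/k_S = (A_R/A_S)·exp[−(E_R−E_S)/(RT)] = (A_R/A_S)·exp[(E_S−E_R)/(RT)].
(E_S−E_R)/(RT) = (130−115)×10³/(8.314×306) = 15000/2544 = 5.896.
k_R/k_S = (1.48×10^9/1.99×10^10)·exp(5.896) = 0.07437 × 363.6 = 27.0.

27.0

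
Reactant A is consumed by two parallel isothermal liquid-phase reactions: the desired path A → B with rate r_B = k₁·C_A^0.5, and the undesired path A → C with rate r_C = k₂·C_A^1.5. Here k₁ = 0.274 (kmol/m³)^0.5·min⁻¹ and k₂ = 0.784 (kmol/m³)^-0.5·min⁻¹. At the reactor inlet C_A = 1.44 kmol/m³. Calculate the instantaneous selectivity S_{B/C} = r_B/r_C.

S_{B/C} = r_B/r_C = (k₁·C_A^0.5)/(k₂·C_A^1.5) = (k₁/k₂)·C_A⁻¹.
= (0.274×1.440^0.5) / (0.784×1.440^1.5) = 0.3288/1.355 = 0.243.
The undesired path is higher order in A, so low C_A (CSTR or dilute feed) favours B.

0.243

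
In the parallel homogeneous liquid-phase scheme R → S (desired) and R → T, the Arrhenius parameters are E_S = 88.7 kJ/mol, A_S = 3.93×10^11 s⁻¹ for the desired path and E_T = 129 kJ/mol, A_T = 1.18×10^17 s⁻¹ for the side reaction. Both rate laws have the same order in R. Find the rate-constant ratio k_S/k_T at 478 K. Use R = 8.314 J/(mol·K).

Since both paths have the same order in R, the concentration cancels and S_{S/T} = k_S/k_T = (A_S/A_T)·exp[(E_T−E_S)/(RT)].
(E_T−E_S)/(RT) = (129−88.7)×10³/(8.314×478) = 40300/3974 = 10.14.
k_S/k_T = (3.93×10^11/1.18×10^17)·exp(10.14) = 3.331×10^-6 × 25354 = 0.0844.
Since E_S < E_T, lowering the temperature improves selectivity toward S.

0.0844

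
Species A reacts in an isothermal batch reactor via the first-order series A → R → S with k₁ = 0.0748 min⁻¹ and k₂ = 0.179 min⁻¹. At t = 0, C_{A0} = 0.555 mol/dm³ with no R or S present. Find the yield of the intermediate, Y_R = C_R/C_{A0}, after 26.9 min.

0.0902

The intermediate concentration in a first-order A→B→C sequence is C_R = k₁C_{A0}(e^(−k₁t) − e^(−k₂t))/(k₂−k₁).
e^(−k₁t) = e^(−0.0748×26.9) = e^(−2.012) = 0.1337; e^(−k₂t) = e^(−4.815) = 0.008106.
C_R = 0.0748×0.555/(0.179−0.0748) × (0.1337−0.008106) = 0.3984×0.1256 = 0.05004 mol/dm³.
Y_R = C_R/C_{A0} = 0.05004/0.555 = 0.0902.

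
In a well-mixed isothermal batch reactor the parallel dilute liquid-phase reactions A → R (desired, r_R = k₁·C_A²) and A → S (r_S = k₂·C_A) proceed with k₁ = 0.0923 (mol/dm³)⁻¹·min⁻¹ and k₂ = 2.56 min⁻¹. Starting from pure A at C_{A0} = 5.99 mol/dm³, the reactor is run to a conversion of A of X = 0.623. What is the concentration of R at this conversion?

C_A = C_{A0}(1−X) = 2.258 mol/dm³.
Along a PFR/batch, dC_S/dC_A = −r_S/(r_R+r_S) = −k₂/(k₂+k₁·C_A).
Integrating from C_{A0} to C_A: C_S = (2.56/0.0923)·ln[(2.56+0.0923·5.99)/(2.56+0.0923·2.26)] = 27.74·ln(3.113/2.768) = 3.252 mol/dm³.
Then C_R = (C_{A0}−C_A) − C_S = 3.732 − 3.252 = 0.4793 mol/dm³.

0.479 mol/dm³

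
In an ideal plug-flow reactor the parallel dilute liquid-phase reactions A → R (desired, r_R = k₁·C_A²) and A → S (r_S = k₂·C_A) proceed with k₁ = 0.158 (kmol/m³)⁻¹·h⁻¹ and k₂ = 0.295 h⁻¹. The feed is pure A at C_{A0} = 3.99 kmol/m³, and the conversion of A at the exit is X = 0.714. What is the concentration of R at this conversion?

1.60 kmol/m³

C_A = C_{A0}(1−X) = 1.141 kmol/m³.
Along a PFR/batch, dC_S/dC_A = −r_S/(r_R+r_S) = −k₂/(k₂+k₁·C_A).
Integrating from C_{A0} to C_A: C_S = (0.295/0.158)·ln[(0.295+0.158·3.99)/(0.295+0.158·1.14)] = 1.867·ln(0.9254/0.4753) = 1.244 kmol/m³.
Then C_R = (C_{A0}−C_A) − C_S = 2.849 − 1.244 = 1.605 kmol/m³.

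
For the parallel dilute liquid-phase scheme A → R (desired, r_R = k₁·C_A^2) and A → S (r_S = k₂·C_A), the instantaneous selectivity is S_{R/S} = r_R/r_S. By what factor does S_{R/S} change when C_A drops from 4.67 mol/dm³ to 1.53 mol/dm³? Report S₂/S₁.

S_{R/S} = (k₁/k₂)·C_A, so S₂/S₁ = (C_{A,2}/C_{A,1}).
= 1.53/4.67 = 0.328.
Selectivity toward R falls as C_A falls — high-concentration operation is favoured.

0.328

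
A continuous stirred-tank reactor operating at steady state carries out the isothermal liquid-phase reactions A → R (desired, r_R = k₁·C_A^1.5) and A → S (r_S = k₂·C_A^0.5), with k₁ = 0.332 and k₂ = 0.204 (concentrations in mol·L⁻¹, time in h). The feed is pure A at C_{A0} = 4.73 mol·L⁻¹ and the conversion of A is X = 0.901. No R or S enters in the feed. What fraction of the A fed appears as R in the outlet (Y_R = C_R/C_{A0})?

0.390

Exit C_A = C_{A0}(1−X) = 4.73×0.0990 = 0.4683 mol·L⁻¹.
A CSTR operates uniformly at the exit composition, giving r_R = 0.1064 and r_S = 0.1396 (each k·C_A^n at C_A = 0.4683).
Fraction of consumed A going to R: r_R/(r_R+r_S) = 0.4325.
C_R = 0.4325·C_{A0}·X = 0.4325×4.73×0.901 = 1.84 mol·L⁻¹; Y_R = C_R/C_{A0} = 0.390.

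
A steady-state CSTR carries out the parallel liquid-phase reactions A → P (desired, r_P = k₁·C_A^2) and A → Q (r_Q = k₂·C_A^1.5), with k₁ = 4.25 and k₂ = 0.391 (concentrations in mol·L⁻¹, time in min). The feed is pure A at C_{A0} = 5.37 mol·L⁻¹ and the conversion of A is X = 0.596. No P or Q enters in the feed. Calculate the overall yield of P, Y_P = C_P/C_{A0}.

0.561

Exit C_A = C_{A0}(1−X) = 5.37×0.404 = 2.169 mol·L⁻¹.
Rates in a CSTR are evaluated at the outlet concentration: r_P = 4.25×2.169^2 = 20.00, r_Q = 0.391×2.169^1.5 = 1.249.
Fraction of consumed A going to P: r_P/(r_P+r_Q) = 0.9412.
C_P = 0.9412·C_{A0}·X = 0.9412×5.37×0.596 = 3.01 mol·L⁻¹; Y_P = C_P/C_{A0} = 0.561.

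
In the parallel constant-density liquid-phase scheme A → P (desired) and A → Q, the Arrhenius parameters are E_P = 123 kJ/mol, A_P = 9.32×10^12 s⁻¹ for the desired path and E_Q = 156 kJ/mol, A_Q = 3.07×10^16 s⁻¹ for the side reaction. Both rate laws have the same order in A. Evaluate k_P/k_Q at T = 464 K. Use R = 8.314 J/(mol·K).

1.58

k_P/k_Q = (A_P/A_Q)·exp[−(E_P−E_Q)/(RT)] = (A_P/A_Q)·exp[(E_Q−E_P)/(RT)].
(E_Q−E_P)/(RT) = (156−123)×10³/(8.314×464) = 33000/3858 = 8.554.
k_P/k_Q = (9.32×10^12/3.07×10^16)·exp(8.554) = 3.036×10^-4 × 5189 = 1.58.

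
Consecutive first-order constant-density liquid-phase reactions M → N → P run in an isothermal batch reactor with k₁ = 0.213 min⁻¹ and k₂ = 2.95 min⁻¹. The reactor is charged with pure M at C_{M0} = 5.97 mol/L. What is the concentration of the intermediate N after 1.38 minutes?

The intermediate concentration in a first-order A→B→C sequence is C_N = k₁C_{M0}(e^(−k₁t) − e^(−k₂t))/(k₂−k₁).
e^(−k₁t) = e^(−0.213×1.38) = e^(−0.2939) = 0.7453; e^(−k₂t) = e^(−4.071) = 0.01706.
C_N = 0.213×5.97/(2.95−0.213) × (0.7453−0.01706) = 0.4646×0.7283 = 0.3383 mol/L.

0.338 mol/L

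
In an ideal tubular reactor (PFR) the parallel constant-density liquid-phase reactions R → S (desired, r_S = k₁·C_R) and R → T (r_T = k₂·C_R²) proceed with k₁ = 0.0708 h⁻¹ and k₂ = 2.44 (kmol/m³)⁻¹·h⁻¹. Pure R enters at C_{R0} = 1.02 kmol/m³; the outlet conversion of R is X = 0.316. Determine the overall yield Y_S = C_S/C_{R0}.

C_R = C_{R0}(1−X) = 0.6977 kmol/m³.
Along a PFR/batch, dC_S/dC_R = −r_S/(r_S+r_T) = −k₁/(k₁+k₂·C_R).
Integrating from C_{R0} to C_R: C_S = (0.0708/2.44)·ln[(0.0708+2.44·1.02)/(0.0708+2.44·0.698)] = 0.02902·ln(2.560/1.773) = 0.01065 kmol/m³.
Y_S = C_S/C_{R0} = 0.01065/1.02 = 0.0104.

0.0104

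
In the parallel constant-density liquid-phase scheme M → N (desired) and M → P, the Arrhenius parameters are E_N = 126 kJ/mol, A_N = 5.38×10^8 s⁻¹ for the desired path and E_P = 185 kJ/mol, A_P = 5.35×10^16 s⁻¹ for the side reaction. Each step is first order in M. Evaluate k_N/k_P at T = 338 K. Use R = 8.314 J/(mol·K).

13.2

k_N/k_P = (A_N/A_P)·exp[−(E_N−E_P)/(RT)] = (A_N/A_P)·exp[(E_P−E_N)/(RT)].
(E_P−E_N)/(RT) = (185−126)×10³/(8.314×338) = 59000/2810 = 21.00.
k_N/k_P = (5.38×10^8/5.35×10^16)·exp(21.00) = 1.006×10^-8 × 1.313×10^9 = 13.2.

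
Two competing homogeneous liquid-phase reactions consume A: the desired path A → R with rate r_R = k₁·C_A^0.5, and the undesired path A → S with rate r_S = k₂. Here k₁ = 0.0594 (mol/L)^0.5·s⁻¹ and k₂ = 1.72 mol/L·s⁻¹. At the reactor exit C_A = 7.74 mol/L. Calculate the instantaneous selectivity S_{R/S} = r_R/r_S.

S_{R/S} = r_R/r_S = (k₁·C_A^0.5)/(k₂) = (k₁/k₂)·C_A^0.5.
= (0.0594×7.740^0.5) / (1.72) = 0.1653/1.720 = 0.0961.

0.0961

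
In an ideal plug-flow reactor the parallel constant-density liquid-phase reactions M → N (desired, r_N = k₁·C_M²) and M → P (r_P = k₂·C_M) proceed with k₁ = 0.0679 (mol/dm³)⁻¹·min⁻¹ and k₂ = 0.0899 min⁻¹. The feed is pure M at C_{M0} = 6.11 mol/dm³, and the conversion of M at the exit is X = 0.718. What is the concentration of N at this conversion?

C_M = C_{M0}(1−X) = 1.723 mol/dm³.
Along a PFR/batch, dC_P/dC_M = −r_P/(r_N+r_P) = −k₂/(k₂+k₁·C_M).
Integrating from C_{M0} to C_M: C_P = (0.0899/0.0679)·ln[(0.0899+0.0679·6.11)/(0.0899+0.0679·1.72)] = 1.324·ln(0.5048/0.2069) = 1.181 mol/dm³.
Then C_N = (C_{M0}−C_M) − C_P = 4.387 − 1.181 = 3.206 mol/dm³.

3.21 mol/dm³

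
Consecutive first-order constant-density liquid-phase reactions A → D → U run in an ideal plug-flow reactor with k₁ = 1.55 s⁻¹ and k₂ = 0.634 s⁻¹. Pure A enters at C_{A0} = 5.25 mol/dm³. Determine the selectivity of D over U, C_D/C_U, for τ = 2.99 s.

Solving the coupled first-order balances gives C_D(τ) = [k₁/(k₂−k₁)]·C_{A0}·(e^(−k₁τ) − e^(−k₂τ)).
e^(−k₁τ) = e^(−1.55×2.99) = e^(−4.635) = 0.009711; e^(−k₂τ) = e^(−1.896) = 0.1502.
C_D = 1.55×5.25/(0.634−1.55) × (0.009711−0.1502) = (-8.884)×(-0.1405) = 1.248 mol/dm³.
C_A = C_{A0}e^(−k₁τ) = 0.05098 mol/dm³, so C_U = C_{A0}−C_A−C_D = 3.951 mol/dm³; C_D/C_U = 0.316.

0.316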